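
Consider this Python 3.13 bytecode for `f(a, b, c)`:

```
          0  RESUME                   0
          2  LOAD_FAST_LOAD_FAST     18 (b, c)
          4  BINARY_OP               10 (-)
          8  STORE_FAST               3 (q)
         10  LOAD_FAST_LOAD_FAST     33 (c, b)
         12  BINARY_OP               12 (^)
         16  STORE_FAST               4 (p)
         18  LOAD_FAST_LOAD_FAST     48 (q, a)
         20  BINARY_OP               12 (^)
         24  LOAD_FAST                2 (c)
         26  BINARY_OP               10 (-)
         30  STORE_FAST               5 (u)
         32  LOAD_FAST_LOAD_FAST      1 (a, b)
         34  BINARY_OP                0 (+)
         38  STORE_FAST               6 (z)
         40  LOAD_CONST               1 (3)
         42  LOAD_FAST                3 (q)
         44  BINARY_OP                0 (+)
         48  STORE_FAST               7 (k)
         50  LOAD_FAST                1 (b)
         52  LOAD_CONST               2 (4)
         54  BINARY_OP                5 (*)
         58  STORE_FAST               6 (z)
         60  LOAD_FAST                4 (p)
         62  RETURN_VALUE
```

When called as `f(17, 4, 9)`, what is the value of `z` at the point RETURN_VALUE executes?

LOAD_FAST_LOAD_FAST b,c → push 4,9. Stack: [4, 9]
BINARY_OP - → 4 - 9 = -5. Stack: [-5]
STORE_FAST q → q=-5. Stack: []
LOAD_FAST_LOAD_FAST c,b → push 9,4. Stack: [9, 4]
BINARY_OP ^ → 9 ^ 4 = 13. Stack: [13]
STORE_FAST p → p=13. Stack: []
LOAD_FAST_LOAD_FAST q,a → push -5,17. Stack: [-5, 17]
BINARY_OP ^ → -5 ^ 17 = -22. Stack: [-22]
LOAD_FAST c → push 9. Stack: [-22, 9]
BINARY_OP - → -22 - 9 = -31. Stack: [-31]
STORE_FAST u → u=-31. Stack: []
LOAD_FAST_LOAD_FAST a,b → push 17,4. Stack: [17, 4]
BINARY_OP + → 17 + 4 = 21. Stack: [21]
STORE_FAST z → z=21. Stack: []
LOAD_CONST → push 3. Stack: [3]
LOAD_FAST q → push -5. Stack: [3, -5]
BINARY_OP + → 3 + -5 = -2. Stack: [-2]
STORE_FAST k → k=-2. Stack: []
LOAD_FAST b → push 4. Stack: [4]
LOAD_CONST → push 4. Stack: [4, 4]
BINARY_OP * → 4 * 4 = 16. Stack: [16]
STORE_FAST z → z=16. Stack: []
LOAD_FAST p → push 13. Stack: [13]
RETURN_VALUE → return 13.

16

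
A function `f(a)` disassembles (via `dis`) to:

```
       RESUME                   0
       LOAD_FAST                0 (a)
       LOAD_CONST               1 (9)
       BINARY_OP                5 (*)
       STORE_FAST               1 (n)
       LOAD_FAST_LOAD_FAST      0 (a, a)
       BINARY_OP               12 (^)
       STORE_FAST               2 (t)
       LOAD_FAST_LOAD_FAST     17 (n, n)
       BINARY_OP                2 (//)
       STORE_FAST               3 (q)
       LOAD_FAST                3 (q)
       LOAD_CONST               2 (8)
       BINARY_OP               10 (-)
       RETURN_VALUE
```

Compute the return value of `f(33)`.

-7

LOAD_FAST a → push 33. Stack: [33]
LOAD_CONST → push 9. Stack: [33, 9]
BINARY_OP * → 33 * 9 = 297. Stack: [297]
STORE_FAST n → n=297. Stack: []
LOAD_FAST_LOAD_FAST a,a → push 33,33. Stack: [33, 33]
BINARY_OP ^ → 33 ^ 33 = 0. Stack: [0]
STORE_FAST t → t=0. Stack: []
LOAD_FAST_LOAD_FAST n,n → push 297,297. Stack: [297, 297]
BINARY_OP // → 297 // 297 = 1. Stack: [1]
STORE_FAST q → q=1. Stack: []
LOAD_FAST q → push 1. Stack: [1]
LOAD_CONST → push 8. Stack: [1, 8]
BINARY_OP - → 1 - 8 = -7. Stack: [-7]
RETURN_VALUE → return -7.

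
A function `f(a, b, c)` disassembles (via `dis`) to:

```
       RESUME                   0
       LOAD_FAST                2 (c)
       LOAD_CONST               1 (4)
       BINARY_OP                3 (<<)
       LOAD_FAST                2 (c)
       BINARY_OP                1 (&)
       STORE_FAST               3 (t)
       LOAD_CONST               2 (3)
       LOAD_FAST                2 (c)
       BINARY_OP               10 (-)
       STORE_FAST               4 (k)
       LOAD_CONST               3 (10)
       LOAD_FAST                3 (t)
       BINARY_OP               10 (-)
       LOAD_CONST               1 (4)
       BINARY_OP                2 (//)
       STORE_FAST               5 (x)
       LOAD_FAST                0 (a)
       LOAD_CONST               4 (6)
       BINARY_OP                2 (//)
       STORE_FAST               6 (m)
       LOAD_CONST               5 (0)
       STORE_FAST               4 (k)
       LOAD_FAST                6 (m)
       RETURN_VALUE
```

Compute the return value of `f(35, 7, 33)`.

5

LOAD_FAST c → push 33. Stack: [33]
LOAD_CONST → push 4. Stack: [33, 4]
BINARY_OP << → 33 << 4 = 528. Stack: [528]
LOAD_FAST c → push 33. Stack: [528, 33]
BINARY_OP & → 528 & 33 = 0. Stack: [0]
STORE_FAST t → t=0. Stack: []
LOAD_CONST → push 3. Stack: [3]
LOAD_FAST c → push 33. Stack: [3, 33]
BINARY_OP - → 3 - 33 = -30. Stack: [-30]
STORE_FAST k → k=-30. Stack: []
LOAD_CONST → push 10. Stack: [10]
LOAD_FAST t → push 0. Stack: [10, 0]
BINARY_OP - → 10 - 0 = 10. Stack: [10]
LOAD_CONST → push 4. Stack: [10, 4]
BINARY_OP // → 10 // 4 = 2. Stack: [2]
STORE_FAST x → x=2. Stack: []
LOAD_FAST a → push 35. Stack: [35]
LOAD_CONST → push 6. Stack: [35, 6]
BINARY_OP // → 35 // 6 = 5. Stack: [5]
STORE_FAST m → m=5. Stack: []
LOAD_CONST → push 0. Stack: [0]
STORE_FAST k → k=0. Stack: []
LOAD_FAST m → push 5. Stack: [5]
RETURN_VALUE → return 5.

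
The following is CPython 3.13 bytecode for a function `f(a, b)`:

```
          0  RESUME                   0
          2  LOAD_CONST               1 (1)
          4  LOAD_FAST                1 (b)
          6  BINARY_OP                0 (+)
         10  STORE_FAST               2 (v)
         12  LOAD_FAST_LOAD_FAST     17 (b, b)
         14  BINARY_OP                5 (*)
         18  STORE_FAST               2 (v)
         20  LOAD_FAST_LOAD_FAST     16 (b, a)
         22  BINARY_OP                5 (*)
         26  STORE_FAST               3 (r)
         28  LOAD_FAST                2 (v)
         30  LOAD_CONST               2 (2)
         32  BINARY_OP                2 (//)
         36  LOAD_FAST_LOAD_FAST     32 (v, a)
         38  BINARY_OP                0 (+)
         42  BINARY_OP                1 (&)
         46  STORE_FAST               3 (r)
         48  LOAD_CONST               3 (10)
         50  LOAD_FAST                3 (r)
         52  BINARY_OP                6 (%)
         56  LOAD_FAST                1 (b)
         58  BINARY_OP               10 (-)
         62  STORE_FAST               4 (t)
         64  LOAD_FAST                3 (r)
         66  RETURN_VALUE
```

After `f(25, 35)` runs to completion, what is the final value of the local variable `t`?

-25

LOAD_CONST → push 1. Stack: [1]
LOAD_FAST b → push 35. Stack: [1, 35]
BINARY_OP + → 1 + 35 = 36. Stack: [36]
STORE_FAST v → v=36. Stack: []
LOAD_FAST_LOAD_FAST b,b → push 35,35. Stack: [35, 35]
BINARY_OP * → 35 * 35 = 1225. Stack: [1225]
STORE_FAST v → v=1225. Stack: []
LOAD_FAST_LOAD_FAST b,a → push 35,25. Stack: [35, 25]
BINARY_OP * → 35 * 25 = 875. Stack: [875]
STORE_FAST r → r=875. Stack: []
LOAD_FAST v → push 1225. Stack: [1225]
LOAD_CONST → push 2. Stack: [1225, 2]
BINARY_OP // → 1225 // 2 = 612. Stack: [612]
LOAD_FAST_LOAD_FAST v,a → push 1225,25. Stack: [612, 1225, 25]
BINARY_OP + → 1225 + 25 = 1250. Stack: [612, 1250]
BINARY_OP & → 612 & 1250 = 96. Stack: [96]
STORE_FAST r → r=96. Stack: []
LOAD_CONST → push 10. Stack: [10]
LOAD_FAST r → push 96. Stack: [10, 96]
BINARY_OP % → 10 % 96 = 10. Stack: [10]
LOAD_FAST b → push 35. Stack: [10, 35]
BINARY_OP - → 10 - 35 = -25. Stack: [-25]
STORE_FAST t → t=-25. Stack: []
LOAD_FAST r → push 96. Stack: [96]
RETURN_VALUE → return 96.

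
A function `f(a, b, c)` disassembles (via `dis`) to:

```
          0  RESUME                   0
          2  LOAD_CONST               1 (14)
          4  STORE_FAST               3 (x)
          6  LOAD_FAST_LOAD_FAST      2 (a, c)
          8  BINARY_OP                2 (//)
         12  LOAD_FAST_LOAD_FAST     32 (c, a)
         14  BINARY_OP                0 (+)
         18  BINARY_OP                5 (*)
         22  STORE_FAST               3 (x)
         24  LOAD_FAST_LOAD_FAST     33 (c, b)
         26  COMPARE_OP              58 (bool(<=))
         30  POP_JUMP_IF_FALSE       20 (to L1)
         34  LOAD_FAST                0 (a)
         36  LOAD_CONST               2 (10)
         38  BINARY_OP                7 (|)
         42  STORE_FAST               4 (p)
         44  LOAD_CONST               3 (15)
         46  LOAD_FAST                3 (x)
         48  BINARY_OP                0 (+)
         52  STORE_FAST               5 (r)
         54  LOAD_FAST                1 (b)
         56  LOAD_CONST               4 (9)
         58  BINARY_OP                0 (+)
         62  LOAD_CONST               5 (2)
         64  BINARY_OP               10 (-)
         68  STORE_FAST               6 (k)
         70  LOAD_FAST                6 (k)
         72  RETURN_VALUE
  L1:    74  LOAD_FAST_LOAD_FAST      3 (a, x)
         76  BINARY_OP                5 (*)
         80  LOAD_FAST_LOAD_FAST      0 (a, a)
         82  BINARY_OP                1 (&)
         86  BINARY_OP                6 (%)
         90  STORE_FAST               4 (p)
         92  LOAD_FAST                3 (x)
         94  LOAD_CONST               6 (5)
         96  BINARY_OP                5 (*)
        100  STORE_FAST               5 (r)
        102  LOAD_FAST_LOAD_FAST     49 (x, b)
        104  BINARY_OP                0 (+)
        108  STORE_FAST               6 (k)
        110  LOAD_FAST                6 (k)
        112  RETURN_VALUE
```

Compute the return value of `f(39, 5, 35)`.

LOAD_CONST → push 14. Stack: [14]
STORE_FAST x → x=14. Stack: []
LOAD_FAST_LOAD_FAST a,c → push 39,35. Stack: [39, 35]
BINARY_OP // → 39 // 35 = 1. Stack: [1]
LOAD_FAST_LOAD_FAST c,a → push 35,39. Stack: [1, 35, 39]
BINARY_OP + → 35 + 39 = 74. Stack: [1, 74]
BINARY_OP * → 1 * 74 = 74. Stack: [74]
STORE_FAST x → x=74. Stack: []
LOAD_FAST_LOAD_FAST c,b → push 35,5. Stack: [35, 5]
COMPARE_OP bool(<=) → 35 vs 5 = False. Stack: [False]
POP_JUMP_IF_FALSE → pop False; jump. Stack: []
LOAD_FAST_LOAD_FAST a,x → push 39,74. Stack: [39, 74]
BINARY_OP * → 39 * 74 = 2886. Stack: [2886]
LOAD_FAST_LOAD_FAST a,a → push 39,39. Stack: [2886, 39, 39]
BINARY_OP & → 39 & 39 = 39. Stack: [2886, 39]
BINARY_OP % → 2886 % 39 = 0. Stack: [0]
STORE_FAST p → p=0. Stack: []
LOAD_FAST x → push 74. Stack: [74]
LOAD_CONST → push 5. Stack: [74, 5]
BINARY_OP * → 74 * 5 = 370. Stack: [370]
STORE_FAST r → r=370. Stack: []
LOAD_FAST_LOAD_FAST x,b → push 74,5. Stack: [74, 5]
BINARY_OP + → 74 + 5 = 79. Stack: [79]
STORE_FAST k → k=79. Stack: []
LOAD_FAST k → push 79. Stack: [79]
RETURN_VALUE → return 79.

79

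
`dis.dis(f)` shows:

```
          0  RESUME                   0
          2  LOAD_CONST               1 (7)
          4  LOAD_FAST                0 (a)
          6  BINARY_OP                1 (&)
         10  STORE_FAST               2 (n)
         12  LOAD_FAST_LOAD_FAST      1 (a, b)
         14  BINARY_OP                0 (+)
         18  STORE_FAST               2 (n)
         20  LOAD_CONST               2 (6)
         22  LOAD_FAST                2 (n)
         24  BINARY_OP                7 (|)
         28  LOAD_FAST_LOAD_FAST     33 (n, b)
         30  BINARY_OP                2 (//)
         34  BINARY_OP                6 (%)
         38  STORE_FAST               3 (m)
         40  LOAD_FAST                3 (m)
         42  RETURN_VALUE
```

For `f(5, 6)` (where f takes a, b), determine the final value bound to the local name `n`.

LOAD_CONST → push 7. Stack: [7]
LOAD_FAST a → push 5. Stack: [7, 5]
BINARY_OP & → 7 & 5 = 5. Stack: [5]
STORE_FAST n → n=5. Stack: []
LOAD_FAST_LOAD_FAST a,b → push 5,6. Stack: [5, 6]
BINARY_OP + → 5 + 6 = 11. Stack: [11]
STORE_FAST n → n=11. Stack: []
LOAD_CONST → push 6. Stack: [6]
LOAD_FAST n → push 11. Stack: [6, 11]
BINARY_OP | → 6 | 11 = 15. Stack: [15]
LOAD_FAST_LOAD_FAST n,b → push 11,6. Stack: [15, 11, 6]
BINARY_OP // → 11 // 6 = 1. Stack: [15, 1]
BINARY_OP % → 15 % 1 = 0. Stack: [0]
STORE_FAST m → m=0. Stack: []
LOAD_FAST m → push 0. Stack: [0]
RETURN_VALUE → return 0.

11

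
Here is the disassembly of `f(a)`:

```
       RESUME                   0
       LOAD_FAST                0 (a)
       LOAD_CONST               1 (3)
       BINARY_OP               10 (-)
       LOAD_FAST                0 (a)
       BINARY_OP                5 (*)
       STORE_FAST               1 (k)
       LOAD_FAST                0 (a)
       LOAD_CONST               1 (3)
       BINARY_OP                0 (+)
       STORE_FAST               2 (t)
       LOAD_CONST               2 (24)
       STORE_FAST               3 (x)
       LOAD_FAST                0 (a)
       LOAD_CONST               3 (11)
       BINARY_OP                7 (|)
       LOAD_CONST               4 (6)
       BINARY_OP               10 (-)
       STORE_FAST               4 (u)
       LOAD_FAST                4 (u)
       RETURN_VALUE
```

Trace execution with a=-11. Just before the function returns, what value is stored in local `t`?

LOAD_FAST a → push -11. Stack: [-11]
LOAD_CONST → push 3. Stack: [-11, 3]
BINARY_OP - → -11 - 3 = -14. Stack: [-14]
LOAD_FAST a → push -11. Stack: [-14, -11]
BINARY_OP * → -14 * -11 = 154. Stack: [154]
STORE_FAST k → k=154. Stack: []
LOAD_FAST a → push -11. Stack: [-11]
LOAD_CONST → push 3. Stack: [-11, 3]
BINARY_OP + → -11 + 3 = -8. Stack: [-8]
STORE_FAST t → t=-8. Stack: []
LOAD_CONST → push 24. Stack: [24]
STORE_FAST x → x=24. Stack: []
LOAD_FAST a → push -11. Stack: [-11]
LOAD_CONST → push 11. Stack: [-11, 11]
BINARY_OP | → -11 | 11 = -1. Stack: [-1]
LOAD_CONST → push 6. Stack: [-1, 6]
BINARY_OP - → -1 - 6 = -7. Stack: [-7]
STORE_FAST u → u=-7. Stack: []
LOAD_FAST u → push -7. Stack: [-7]
RETURN_VALUE → return -7.

-8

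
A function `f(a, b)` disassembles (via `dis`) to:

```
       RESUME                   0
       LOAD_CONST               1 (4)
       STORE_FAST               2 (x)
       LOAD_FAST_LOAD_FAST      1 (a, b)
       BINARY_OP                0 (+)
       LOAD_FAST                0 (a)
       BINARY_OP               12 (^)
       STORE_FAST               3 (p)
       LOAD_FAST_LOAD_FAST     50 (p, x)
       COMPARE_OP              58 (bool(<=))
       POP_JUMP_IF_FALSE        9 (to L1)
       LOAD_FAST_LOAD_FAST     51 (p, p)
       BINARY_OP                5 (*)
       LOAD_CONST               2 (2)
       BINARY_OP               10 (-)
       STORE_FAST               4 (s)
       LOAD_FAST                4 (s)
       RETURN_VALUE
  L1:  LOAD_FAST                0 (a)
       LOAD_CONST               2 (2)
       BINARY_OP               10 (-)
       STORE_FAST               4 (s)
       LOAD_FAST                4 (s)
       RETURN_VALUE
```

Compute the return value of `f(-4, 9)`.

LOAD_CONST → push 4. Stack: [4]
STORE_FAST x → x=4. Stack: []
LOAD_FAST_LOAD_FAST a,b → push -4,9. Stack: [-4, 9]
BINARY_OP + → -4 + 9 = 5. Stack: [5]
LOAD_FAST a → push -4. Stack: [5, -4]
BINARY_OP ^ → 5 ^ -4 = -7. Stack: [-7]
STORE_FAST p → p=-7. Stack: []
LOAD_FAST_LOAD_FAST p,x → push -7,4. Stack: [-7, 4]
COMPARE_OP bool(<=) → -7 vs 4 = True. Stack: [True]
POP_JUMP_IF_FALSE → pop True; no jump. Stack: []
LOAD_FAST_LOAD_FAST p,p → push -7,-7. Stack: [-7, -7]
BINARY_OP * → -7 * -7 = 49. Stack: [49]
LOAD_CONST → push 2. Stack: [49, 2]
BINARY_OP - → 49 - 2 = 47. Stack: [47]
STORE_FAST s → s=47. Stack: []
LOAD_FAST s → push 47. Stack: [47]
RETURN_VALUE → return 47.

47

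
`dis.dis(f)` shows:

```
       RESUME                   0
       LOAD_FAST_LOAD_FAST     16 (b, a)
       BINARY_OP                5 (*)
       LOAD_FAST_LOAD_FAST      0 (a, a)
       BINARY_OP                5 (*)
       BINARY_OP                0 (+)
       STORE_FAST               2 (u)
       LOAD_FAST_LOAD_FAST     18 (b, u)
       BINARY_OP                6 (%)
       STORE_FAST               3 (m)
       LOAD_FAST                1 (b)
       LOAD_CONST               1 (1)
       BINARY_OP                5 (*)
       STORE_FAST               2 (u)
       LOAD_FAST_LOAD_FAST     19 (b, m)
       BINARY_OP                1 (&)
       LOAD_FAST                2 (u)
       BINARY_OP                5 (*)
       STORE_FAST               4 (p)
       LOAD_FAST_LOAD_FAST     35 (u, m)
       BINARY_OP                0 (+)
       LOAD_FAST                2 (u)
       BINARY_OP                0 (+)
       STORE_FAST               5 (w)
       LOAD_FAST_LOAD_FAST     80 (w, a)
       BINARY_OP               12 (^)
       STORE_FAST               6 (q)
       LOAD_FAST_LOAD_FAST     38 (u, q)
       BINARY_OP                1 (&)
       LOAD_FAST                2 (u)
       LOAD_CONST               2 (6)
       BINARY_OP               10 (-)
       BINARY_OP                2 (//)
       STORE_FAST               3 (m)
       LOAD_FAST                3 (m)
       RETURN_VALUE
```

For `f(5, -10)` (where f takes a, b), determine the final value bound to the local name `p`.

LOAD_FAST_LOAD_FAST b,a → push -10,5. Stack: [-10, 5]
BINARY_OP * → -10 * 5 = -50. Stack: [-50]
LOAD_FAST_LOAD_FAST a,a → push 5,5. Stack: [-50, 5, 5]
BINARY_OP * → 5 * 5 = 25. Stack: [-50, 25]
BINARY_OP + → -50 + 25 = -25. Stack: [-25]
STORE_FAST u → u=-25. Stack: []
LOAD_FAST_LOAD_FAST b,u → push -10,-25. Stack: [-10, -25]
BINARY_OP % → -10 % -25 = -10. Stack: [-10]
STORE_FAST m → m=-10. Stack: []
LOAD_FAST b → push -10. Stack: [-10]
LOAD_CONST → push 1. Stack: [-10, 1]
BINARY_OP * → -10 * 1 = -10. Stack: [-10]
STORE_FAST u → u=-10. Stack: []
LOAD_FAST_LOAD_FAST b,m → push -10,-10. Stack: [-10, -10]
BINARY_OP & → -10 & -10 = -10. Stack: [-10]
LOAD_FAST u → push -10. Stack: [-10, -10]
BINARY_OP * → -10 * -10 = 100. Stack: [100]
STORE_FAST p → p=100. Stack: []
LOAD_FAST_LOAD_FAST u,m → push -10,-10. Stack: [-10, -10]
BINARY_OP + → -10 + -10 = -20. Stack: [-20]
LOAD_FAST u → push -10. Stack: [-20, -10]
BINARY_OP + → -20 + -10 = -30. Stack: [-30]
STORE_FAST w → w=-30. Stack: []
LOAD_FAST_LOAD_FAST w,a → push -30,5. Stack: [-30, 5]
BINARY_OP ^ → -30 ^ 5 = -25. Stack: [-25]
STORE_FAST q → q=-25. Stack: []
LOAD_FAST_LOAD_FAST u,q → push -10,-25. Stack: [-10, -25]
BINARY_OP & → -10 & -25 = -26. Stack: [-26]
LOAD_FAST u → push -10. Stack: [-26, -10]
LOAD_CONST → push 6. Stack: [-26, -10, 6]
BINARY_OP - → -10 - 6 = -16. Stack: [-26, -16]
BINARY_OP // → -26 // -16 = 1. Stack: [1]
STORE_FAST m → m=1. Stack: []
LOAD_FAST m → push 1. Stack: [1]
RETURN_VALUE → return 1.

100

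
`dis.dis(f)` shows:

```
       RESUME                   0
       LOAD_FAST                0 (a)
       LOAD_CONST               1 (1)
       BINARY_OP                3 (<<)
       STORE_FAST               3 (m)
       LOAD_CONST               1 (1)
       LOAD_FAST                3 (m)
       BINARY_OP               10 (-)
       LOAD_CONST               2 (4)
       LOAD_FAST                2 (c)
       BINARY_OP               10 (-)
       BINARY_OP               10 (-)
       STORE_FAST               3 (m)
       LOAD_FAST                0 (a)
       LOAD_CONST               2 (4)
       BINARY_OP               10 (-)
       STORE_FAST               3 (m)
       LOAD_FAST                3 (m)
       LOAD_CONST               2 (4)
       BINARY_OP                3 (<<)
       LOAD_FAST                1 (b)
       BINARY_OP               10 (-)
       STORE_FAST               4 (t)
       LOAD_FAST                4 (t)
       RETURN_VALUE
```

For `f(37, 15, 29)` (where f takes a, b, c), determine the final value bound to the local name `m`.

LOAD_FAST a → push 37. Stack: [37]
LOAD_CONST → push 1. Stack: [37, 1]
BINARY_OP << → 37 << 1 = 74. Stack: [74]
STORE_FAST m → m=74. Stack: []
LOAD_CONST → push 1. Stack: [1]
LOAD_FAST m → push 74. Stack: [1, 74]
BINARY_OP - → 1 - 74 = -73. Stack: [-73]
LOAD_CONST → push 4. Stack: [-73, 4]
LOAD_FAST c → push 29. Stack: [-73, 4, 29]
BINARY_OP - → 4 - 29 = -25. Stack: [-73, -25]
BINARY_OP - → -73 - -25 = -48. Stack: [-48]
STORE_FAST m → m=-48. Stack: []
LOAD_FAST a → push 37. Stack: [37]
LOAD_CONST → push 4. Stack: [37, 4]
BINARY_OP - → 37 - 4 = 33. Stack: [33]
STORE_FAST m → m=33. Stack: []
LOAD_FAST m → push 33. Stack: [33]
LOAD_CONST → push 4. Stack: [33, 4]
BINARY_OP << → 33 << 4 = 528. Stack: [528]
LOAD_FAST b → push 15. Stack: [528, 15]
BINARY_OP - → 528 - 15 = 513. Stack: [513]
STORE_FAST t → t=513. Stack: []
LOAD_FAST t → push 513. Stack: [513]
RETURN_VALUE → return 513.

33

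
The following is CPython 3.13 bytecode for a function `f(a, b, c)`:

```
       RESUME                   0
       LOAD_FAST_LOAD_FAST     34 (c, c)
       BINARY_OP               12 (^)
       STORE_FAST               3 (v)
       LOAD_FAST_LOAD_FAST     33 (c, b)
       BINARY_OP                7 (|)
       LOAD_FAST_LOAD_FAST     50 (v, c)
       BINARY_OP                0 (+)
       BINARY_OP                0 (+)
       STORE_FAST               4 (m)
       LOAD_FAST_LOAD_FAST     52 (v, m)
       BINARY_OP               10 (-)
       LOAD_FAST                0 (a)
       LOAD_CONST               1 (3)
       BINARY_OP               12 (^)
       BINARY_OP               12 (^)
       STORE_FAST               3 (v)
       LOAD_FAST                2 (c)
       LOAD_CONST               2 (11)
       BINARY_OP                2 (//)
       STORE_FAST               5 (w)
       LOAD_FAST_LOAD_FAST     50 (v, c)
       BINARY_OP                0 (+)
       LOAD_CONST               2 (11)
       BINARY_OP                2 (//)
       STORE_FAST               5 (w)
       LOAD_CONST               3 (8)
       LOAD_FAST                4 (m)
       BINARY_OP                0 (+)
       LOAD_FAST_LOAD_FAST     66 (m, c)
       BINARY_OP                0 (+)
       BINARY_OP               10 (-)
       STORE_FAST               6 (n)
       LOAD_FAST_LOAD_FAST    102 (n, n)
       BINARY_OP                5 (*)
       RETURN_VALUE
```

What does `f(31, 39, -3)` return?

LOAD_FAST_LOAD_FAST c,c → push -3,-3. Stack: [-3, -3]
BINARY_OP ^ → -3 ^ -3 = 0. Stack: [0]
STORE_FAST v → v=0. Stack: []
LOAD_FAST_LOAD_FAST c,b → push -3,39. Stack: [-3, 39]
BINARY_OP | → -3 | 39 = -1. Stack: [-1]
LOAD_FAST_LOAD_FAST v,c → push 0,-3. Stack: [-1, 0, -3]
BINARY_OP + → 0 + -3 = -3. Stack: [-1, -3]
BINARY_OP + → -1 + -3 = -4. Stack: [-4]
STORE_FAST m → m=-4. Stack: []
LOAD_FAST_LOAD_FAST v,m → push 0,-4. Stack: [0, -4]
BINARY_OP - → 0 - -4 = 4. Stack: [4]
LOAD_FAST a → push 31. Stack: [4, 31]
LOAD_CONST → push 3. Stack: [4, 31, 3]
BINARY_OP ^ → 31 ^ 3 = 28. Stack: [4, 28]
BINARY_OP ^ → 4 ^ 28 = 24. Stack: [24]
STORE_FAST v → v=24. Stack: []
LOAD_FAST c → push -3. Stack: [-3]
LOAD_CONST → push 11. Stack: [-3, 11]
BINARY_OP // → -3 // 11 = -1. Stack: [-1]
STORE_FAST w → w=-1. Stack: []
LOAD_FAST_LOAD_FAST v,c → push 24,-3. Stack: [24, -3]
BINARY_OP + → 24 + -3 = 21. Stack: [21]
LOAD_CONST → push 11. Stack: [21, 11]
BINARY_OP // → 21 // 11 = 1. Stack: [1]
STORE_FAST w → w=1. Stack: []
LOAD_CONST → push 8. Stack: [8]
LOAD_FAST m → push -4. Stack: [8, -4]
BINARY_OP + → 8 + -4 = 4. Stack: [4]
LOAD_FAST_LOAD_FAST m,c → push -4,-3. Stack: [4, -4, -3]
BINARY_OP + → -4 + -3 = -7. Stack: [4, -7]
BINARY_OP - → 4 - -7 = 11. Stack: [11]
STORE_FAST n → n=11. Stack: []
LOAD_FAST_LOAD_FAST n,n → push 11,11. Stack: [11, 11]
BINARY_OP * → 11 * 11 = 121. Stack: [121]
RETURN_VALUE → return 121.

121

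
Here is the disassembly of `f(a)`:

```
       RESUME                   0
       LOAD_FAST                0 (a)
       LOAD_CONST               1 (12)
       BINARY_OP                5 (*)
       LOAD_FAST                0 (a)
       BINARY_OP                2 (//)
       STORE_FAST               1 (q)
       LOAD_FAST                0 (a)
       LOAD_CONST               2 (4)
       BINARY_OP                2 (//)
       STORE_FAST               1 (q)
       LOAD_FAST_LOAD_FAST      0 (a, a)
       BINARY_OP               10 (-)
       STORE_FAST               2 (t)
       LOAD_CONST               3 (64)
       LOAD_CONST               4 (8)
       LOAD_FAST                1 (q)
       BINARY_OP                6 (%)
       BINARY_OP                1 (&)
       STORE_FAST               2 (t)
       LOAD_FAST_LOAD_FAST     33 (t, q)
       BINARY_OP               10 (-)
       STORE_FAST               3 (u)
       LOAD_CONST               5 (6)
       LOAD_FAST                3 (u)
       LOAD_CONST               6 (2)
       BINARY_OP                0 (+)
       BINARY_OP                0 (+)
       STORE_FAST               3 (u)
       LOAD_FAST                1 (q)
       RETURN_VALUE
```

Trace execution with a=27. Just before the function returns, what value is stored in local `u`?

LOAD_FAST a → push 27. Stack: [27]
LOAD_CONST → push 12. Stack: [27, 12]
BINARY_OP * → 27 * 12 = 324. Stack: [324]
LOAD_FAST a → push 27. Stack: [324, 27]
BINARY_OP // → 324 // 27 = 12. Stack: [12]
STORE_FAST q → q=12. Stack: []
LOAD_FAST a → push 27. Stack: [27]
LOAD_CONST → push 4. Stack: [27, 4]
BINARY_OP // → 27 // 4 = 6. Stack: [6]
STORE_FAST q → q=6. Stack: []
LOAD_FAST_LOAD_FAST a,a → push 27,27. Stack: [27, 27]
BINARY_OP - → 27 - 27 = 0. Stack: [0]
STORE_FAST t → t=0. Stack: []
LOAD_CONST → push 64. Stack: [64]
LOAD_CONST → push 8. Stack: [64, 8]
LOAD_FAST q → push 6. Stack: [64, 8, 6]
BINARY_OP % → 8 % 6 = 2. Stack: [64, 2]
BINARY_OP & → 64 & 2 = 0. Stack: [0]
STORE_FAST t → t=0. Stack: []
LOAD_FAST_LOAD_FAST t,q → push 0,6. Stack: [0, 6]
BINARY_OP - → 0 - 6 = -6. Stack: [-6]
STORE_FAST u → u=-6. Stack: []
LOAD_CONST → push 6. Stack: [6]
LOAD_FAST u → push -6. Stack: [6, -6]
LOAD_CONST → push 2. Stack: [6, -6, 2]
BINARY_OP + → -6 + 2 = -4. Stack: [6, -4]
BINARY_OP + → 6 + -4 = 2. Stack: [2]
STORE_FAST u → u=2. Stack: []
LOAD_FAST q → push 6. Stack: [6]
RETURN_VALUE → return 6.

2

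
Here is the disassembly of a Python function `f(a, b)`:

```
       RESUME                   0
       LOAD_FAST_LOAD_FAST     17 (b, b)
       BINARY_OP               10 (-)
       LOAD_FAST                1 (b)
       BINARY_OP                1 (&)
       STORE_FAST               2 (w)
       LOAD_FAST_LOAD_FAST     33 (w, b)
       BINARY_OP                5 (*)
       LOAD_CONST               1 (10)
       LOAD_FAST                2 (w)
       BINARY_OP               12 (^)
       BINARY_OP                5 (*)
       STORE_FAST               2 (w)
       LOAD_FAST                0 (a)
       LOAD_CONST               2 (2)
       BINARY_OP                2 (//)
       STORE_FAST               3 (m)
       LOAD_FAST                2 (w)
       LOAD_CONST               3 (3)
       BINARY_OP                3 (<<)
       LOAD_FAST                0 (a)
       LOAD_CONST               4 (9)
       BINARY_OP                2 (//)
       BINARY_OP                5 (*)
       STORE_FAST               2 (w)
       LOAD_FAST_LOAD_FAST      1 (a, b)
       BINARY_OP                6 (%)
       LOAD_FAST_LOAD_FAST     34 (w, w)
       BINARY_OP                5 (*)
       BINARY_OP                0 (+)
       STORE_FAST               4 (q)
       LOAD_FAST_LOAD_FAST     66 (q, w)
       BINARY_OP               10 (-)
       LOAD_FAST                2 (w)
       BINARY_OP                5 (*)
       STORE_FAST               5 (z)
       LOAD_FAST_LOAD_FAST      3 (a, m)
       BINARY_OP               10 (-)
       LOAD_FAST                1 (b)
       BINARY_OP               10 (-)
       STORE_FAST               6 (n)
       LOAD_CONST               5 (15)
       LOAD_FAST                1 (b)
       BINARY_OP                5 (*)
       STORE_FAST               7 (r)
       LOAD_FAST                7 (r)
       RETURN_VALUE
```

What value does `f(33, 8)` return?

120

LOAD_FAST_LOAD_FAST b,b → push 8,8. Stack: [8, 8]
BINARY_OP - → 8 - 8 = 0. Stack: [0]
LOAD_FAST b → push 8. Stack: [0, 8]
BINARY_OP & → 0 & 8 = 0. Stack: [0]
STORE_FAST w → w=0. Stack: []
LOAD_FAST_LOAD_FAST w,b → push 0,8. Stack: [0, 8]
BINARY_OP * → 0 * 8 = 0. Stack: [0]
LOAD_CONST → push 10. Stack: [0, 10]
LOAD_FAST w → push 0. Stack: [0, 10, 0]
BINARY_OP ^ → 10 ^ 0 = 10. Stack: [0, 10]
BINARY_OP * → 0 * 10 = 0. Stack: [0]
STORE_FAST w → w=0. Stack: []
LOAD_FAST a → push 33. Stack: [33]
LOAD_CONST → push 2. Stack: [33, 2]
BINARY_OP // → 33 // 2 = 16. Stack: [16]
STORE_FAST m → m=16. Stack: []
LOAD_FAST w → push 0. Stack: [0]
LOAD_CONST → push 3. Stack: [0, 3]
BINARY_OP << → 0 << 3 = 0. Stack: [0]
LOAD_FAST a → push 33. Stack: [0, 33]
LOAD_CONST → push 9. Stack: [0, 33, 9]
BINARY_OP // → 33 // 9 = 3. Stack: [0, 3]
BINARY_OP * → 0 * 3 = 0. Stack: [0]
STORE_FAST w → w=0. Stack: []
LOAD_FAST_LOAD_FAST a,b → push 33,8. Stack: [33, 8]
BINARY_OP % → 33 % 8 = 1. Stack: [1]
LOAD_FAST_LOAD_FAST w,w → push 0,0. Stack: [1, 0, 0]
BINARY_OP * → 0 * 0 = 0. Stack: [1, 0]
BINARY_OP + → 1 + 0 = 1. Stack: [1]
STORE_FAST q → q=1. Stack: []
LOAD_FAST_LOAD_FAST q,w → push 1,0. Stack: [1, 0]
BINARY_OP - → 1 - 0 = 1. Stack: [1]
LOAD_FAST w → push 0. Stack: [1, 0]
BINARY_OP * → 1 * 0 = 0. Stack: [0]
STORE_FAST z → z=0. Stack: []
LOAD_FAST_LOAD_FAST a,m → push 33,16. Stack: [33, 16]
BINARY_OP - → 33 - 16 = 17. Stack: [17]
LOAD_FAST b → push 8. Stack: [17, 8]
BINARY_OP - → 17 - 8 = 9. Stack: [9]
STORE_FAST n → n=9. Stack: []
LOAD_CONST → push 15. Stack: [15]
LOAD_FAST b → push 8. Stack: [15, 8]
BINARY_OP * → 15 * 8 = 120. Stack: [120]
STORE_FAST r → r=120. Stack: []
LOAD_FAST r → push 120. Stack: [120]
RETURN_VALUE → return 120.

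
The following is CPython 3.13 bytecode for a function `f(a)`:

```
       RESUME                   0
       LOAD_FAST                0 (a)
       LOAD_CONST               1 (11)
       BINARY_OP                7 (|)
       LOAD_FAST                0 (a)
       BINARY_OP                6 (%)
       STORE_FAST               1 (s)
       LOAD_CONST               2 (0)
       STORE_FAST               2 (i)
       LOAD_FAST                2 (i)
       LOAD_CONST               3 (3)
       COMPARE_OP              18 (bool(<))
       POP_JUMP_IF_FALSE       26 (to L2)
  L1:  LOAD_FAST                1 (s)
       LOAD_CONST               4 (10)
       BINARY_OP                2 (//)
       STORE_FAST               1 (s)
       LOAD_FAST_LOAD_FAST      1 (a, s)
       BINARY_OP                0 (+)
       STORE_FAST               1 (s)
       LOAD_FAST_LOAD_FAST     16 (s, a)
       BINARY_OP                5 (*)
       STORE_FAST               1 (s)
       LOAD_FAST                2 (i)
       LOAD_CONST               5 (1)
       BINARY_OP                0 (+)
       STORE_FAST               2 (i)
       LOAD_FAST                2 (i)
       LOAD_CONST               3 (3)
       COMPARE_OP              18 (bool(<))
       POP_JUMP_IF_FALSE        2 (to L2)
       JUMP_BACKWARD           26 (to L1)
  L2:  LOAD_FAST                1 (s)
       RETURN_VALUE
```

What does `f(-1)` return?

1

LOAD_FAST a → push -1
LOAD_CONST → push 11
BINARY_OP | → -1 | 11 = -1
LOAD_FAST a → push -1
BINARY_OP % → -1 % -1 = 0
STORE_FAST s → s=0
LOAD_CONST → push 0
STORE_FAST i → i=0
LOAD_FAST i → push 0
LOAD_CONST → push 3
COMPARE_OP bool(<) → 0 vs 3 = True
POP_JUMP_IF_FALSE → pop True; no jump
LOAD_FAST s → push 0
LOAD_CONST → push 10
BINARY_OP // → 0 // 10 = 0
STORE_FAST s → s=0
LOAD_FAST_LOAD_FAST a,s → push -1,0
BINARY_OP + → -1 + 0 = -1
STORE_FAST s → s=-1
LOAD_FAST_LOAD_FAST s,a → push -1,-1
BINARY_OP * → -1 * -1 = 1
STORE_FAST s → s=1
LOAD_FAST i → push 0
LOAD_CONST → push 1
BINARY_OP + → 0 + 1 = 1
STORE_FAST i → i=1
LOAD_FAST i → push 1
LOAD_CONST → push 3
COMPARE_OP bool(<) → 1 vs 3 = True
POP_JUMP_IF_FALSE → pop True; no jump
LOAD_FAST s → push 1
LOAD_CONST → push 10
BINARY_OP // → 1 // 10 = 0
STORE_FAST s → s=0
LOAD_FAST_LOAD_FAST a,s → push -1,0
BINARY_OP + → -1 + 0 = -1
STORE_FAST s → s=-1
LOAD_FAST_LOAD_FAST s,a → push -1,-1
BINARY_OP * → -1 * -1 = 1
STORE_FAST s → s=1
LOAD_FAST i → push 1
LOAD_CONST → push 1
BINARY_OP + → 1 + 1 = 2
STORE_FAST i → i=2
LOAD_FAST i → push 2
LOAD_CONST → push 3
COMPARE_OP bool(<) → 2 vs 3 = True
POP_JUMP_IF_FALSE → pop True; no jump
LOAD_FAST s → push 1
LOAD_CONST → push 10
BINARY_OP // → 1 // 10 = 0
STORE_FAST s → s=0
LOAD_FAST_LOAD_FAST a,s → push -1,0
BINARY_OP + → -1 + 0 = -1
STORE_FAST s → s=-1
LOAD_FAST_LOAD_FAST s,a → push -1,-1
BINARY_OP * → -1 * -1 = 1
STORE_FAST s → s=1
LOAD_FAST i → push 2
LOAD_CONST → push 1
BINARY_OP + → 2 + 1 = 3
STORE_FAST i → i=3
LOAD_FAST i → push 3
LOAD_CONST → push 3
COMPARE_OP bool(<) → 3 vs 3 = False
POP_JUMP_IF_FALSE → pop False; jump
LOAD_FAST s → push 1
RETURN_VALUE → return 1.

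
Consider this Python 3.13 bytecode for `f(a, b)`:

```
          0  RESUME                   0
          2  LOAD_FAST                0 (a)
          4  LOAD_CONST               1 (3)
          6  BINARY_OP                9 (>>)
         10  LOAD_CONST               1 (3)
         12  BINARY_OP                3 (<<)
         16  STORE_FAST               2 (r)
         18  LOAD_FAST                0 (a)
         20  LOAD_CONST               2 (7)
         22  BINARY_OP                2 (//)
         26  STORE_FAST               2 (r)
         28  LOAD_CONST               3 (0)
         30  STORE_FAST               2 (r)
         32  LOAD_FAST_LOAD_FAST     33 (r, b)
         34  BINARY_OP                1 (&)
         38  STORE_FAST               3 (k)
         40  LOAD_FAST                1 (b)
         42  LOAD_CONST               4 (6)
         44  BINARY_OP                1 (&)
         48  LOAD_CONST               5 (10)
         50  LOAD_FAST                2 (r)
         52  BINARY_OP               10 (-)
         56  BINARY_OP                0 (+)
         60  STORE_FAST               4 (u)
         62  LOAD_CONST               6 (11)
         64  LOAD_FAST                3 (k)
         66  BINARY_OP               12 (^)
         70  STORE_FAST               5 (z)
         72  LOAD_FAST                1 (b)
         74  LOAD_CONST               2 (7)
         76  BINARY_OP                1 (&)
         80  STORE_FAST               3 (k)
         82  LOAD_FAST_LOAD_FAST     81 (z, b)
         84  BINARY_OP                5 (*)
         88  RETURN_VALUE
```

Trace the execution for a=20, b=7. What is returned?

77

LOAD_FAST a → push 20. Stack: [20]
LOAD_CONST → push 3. Stack: [20, 3]
BINARY_OP >> → 20 >> 3 = 2. Stack: [2]
LOAD_CONST → push 3. Stack: [2, 3]
BINARY_OP << → 2 << 3 = 16. Stack: [16]
STORE_FAST r → r=16. Stack: []
LOAD_FAST a → push 20. Stack: [20]
LOAD_CONST → push 7. Stack: [20, 7]
BINARY_OP // → 20 // 7 = 2. Stack: [2]
STORE_FAST r → r=2. Stack: []
LOAD_CONST → push 0. Stack: [0]
STORE_FAST r → r=0. Stack: []
LOAD_FAST_LOAD_FAST r,b → push 0,7. Stack: [0, 7]
BINARY_OP & → 0 & 7 = 0. Stack: [0]
STORE_FAST k → k=0. Stack: []
LOAD_FAST b → push 7. Stack: [7]
LOAD_CONST → push 6. Stack: [7, 6]
BINARY_OP & → 7 & 6 = 6. Stack: [6]
LOAD_CONST → push 10. Stack: [6, 10]
LOAD_FAST r → push 0. Stack: [6, 10, 0]
BINARY_OP - → 10 - 0 = 10. Stack: [6, 10]
BINARY_OP + → 6 + 10 = 16. Stack: [16]
STORE_FAST u → u=16. Stack: []
LOAD_CONST → push 11. Stack: [11]
LOAD_FAST k → push 0. Stack: [11, 0]
BINARY_OP ^ → 11 ^ 0 = 11. Stack: [11]
STORE_FAST z → z=11. Stack: []
LOAD_FAST b → push 7. Stack: [7]
LOAD_CONST → push 7. Stack: [7, 7]
BINARY_OP & → 7 & 7 = 7. Stack: [7]
STORE_FAST k → k=7. Stack: []
LOAD_FAST_LOAD_FAST z,b → push 11,7. Stack: [11, 7]
BINARY_OP * → 11 * 7 = 77. Stack: [77]
RETURN_VALUE → return 77.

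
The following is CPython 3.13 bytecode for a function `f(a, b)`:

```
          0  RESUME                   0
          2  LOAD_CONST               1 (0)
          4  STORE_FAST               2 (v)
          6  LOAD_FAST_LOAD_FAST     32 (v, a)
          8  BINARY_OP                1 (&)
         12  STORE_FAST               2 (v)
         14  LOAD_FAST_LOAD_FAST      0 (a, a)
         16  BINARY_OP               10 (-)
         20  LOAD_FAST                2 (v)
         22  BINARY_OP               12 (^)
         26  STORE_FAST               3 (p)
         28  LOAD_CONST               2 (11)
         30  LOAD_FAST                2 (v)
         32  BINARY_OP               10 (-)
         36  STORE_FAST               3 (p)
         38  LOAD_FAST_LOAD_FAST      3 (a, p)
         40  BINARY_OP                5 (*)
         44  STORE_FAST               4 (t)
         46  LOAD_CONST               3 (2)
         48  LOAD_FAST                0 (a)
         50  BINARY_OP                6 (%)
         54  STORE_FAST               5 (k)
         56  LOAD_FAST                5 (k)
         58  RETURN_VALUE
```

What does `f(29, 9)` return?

2

LOAD_CONST → push 0. Stack: [0]
STORE_FAST v → v=0. Stack: []
LOAD_FAST_LOAD_FAST v,a → push 0,29. Stack: [0, 29]
BINARY_OP & → 0 & 29 = 0. Stack: [0]
STORE_FAST v → v=0. Stack: []
LOAD_FAST_LOAD_FAST a,a → push 29,29. Stack: [29, 29]
BINARY_OP - → 29 - 29 = 0. Stack: [0]
LOAD_FAST v → push 0. Stack: [0, 0]
BINARY_OP ^ → 0 ^ 0 = 0. Stack: [0]
STORE_FAST p → p=0. Stack: []
LOAD_CONST → push 11. Stack: [11]
LOAD_FAST v → push 0. Stack: [11, 0]
BINARY_OP - → 11 - 0 = 11. Stack: [11]
STORE_FAST p → p=11. Stack: []
LOAD_FAST_LOAD_FAST a,p → push 29,11. Stack: [29, 11]
BINARY_OP * → 29 * 11 = 319. Stack: [319]
STORE_FAST t → t=319. Stack: []
LOAD_CONST → push 2. Stack: [2]
LOAD_FAST a → push 29. Stack: [2, 29]
BINARY_OP % → 2 % 29 = 2. Stack: [2]
STORE_FAST k → k=2. Stack: []
LOAD_FAST k → push 2. Stack: [2]
RETURN_VALUE → return 2.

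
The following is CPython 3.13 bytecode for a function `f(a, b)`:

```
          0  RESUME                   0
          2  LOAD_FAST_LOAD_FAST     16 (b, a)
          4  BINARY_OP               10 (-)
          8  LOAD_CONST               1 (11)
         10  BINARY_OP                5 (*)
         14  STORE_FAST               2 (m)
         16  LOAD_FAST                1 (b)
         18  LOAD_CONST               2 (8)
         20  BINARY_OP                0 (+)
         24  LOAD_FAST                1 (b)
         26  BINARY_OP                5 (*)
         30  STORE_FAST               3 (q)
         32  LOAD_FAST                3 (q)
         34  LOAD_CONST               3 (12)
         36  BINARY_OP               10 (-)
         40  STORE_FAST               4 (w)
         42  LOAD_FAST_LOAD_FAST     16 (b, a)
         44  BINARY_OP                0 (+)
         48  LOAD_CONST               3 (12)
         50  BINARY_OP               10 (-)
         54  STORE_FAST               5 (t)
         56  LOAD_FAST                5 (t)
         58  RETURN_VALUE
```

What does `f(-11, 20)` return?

LOAD_FAST_LOAD_FAST b,a → push 20,-11. Stack: [20, -11]
BINARY_OP - → 20 - -11 = 31. Stack: [31]
LOAD_CONST → push 11. Stack: [31, 11]
BINARY_OP * → 31 * 11 = 341. Stack: [341]
STORE_FAST m → m=341. Stack: []
LOAD_FAST b → push 20. Stack: [20]
LOAD_CONST → push 8. Stack: [20, 8]
BINARY_OP + → 20 + 8 = 28. Stack: [28]
LOAD_FAST b → push 20. Stack: [28, 20]
BINARY_OP * → 28 * 20 = 560. Stack: [560]
STORE_FAST q → q=560. Stack: []
LOAD_FAST q → push 560. Stack: [560]
LOAD_CONST → push 12. Stack: [560, 12]
BINARY_OP - → 560 - 12 = 548. Stack: [548]
STORE_FAST w → w=548. Stack: []
LOAD_FAST_LOAD_FAST b,a → push 20,-11. Stack: [20, -11]
BINARY_OP + → 20 + -11 = 9. Stack: [9]
LOAD_CONST → push 12. Stack: [9, 12]
BINARY_OP - → 9 - 12 = -3. Stack: [-3]
STORE_FAST t → t=-3. Stack: []
LOAD_FAST t → push -3. Stack: [-3]
RETURN_VALUE → return -3.

-3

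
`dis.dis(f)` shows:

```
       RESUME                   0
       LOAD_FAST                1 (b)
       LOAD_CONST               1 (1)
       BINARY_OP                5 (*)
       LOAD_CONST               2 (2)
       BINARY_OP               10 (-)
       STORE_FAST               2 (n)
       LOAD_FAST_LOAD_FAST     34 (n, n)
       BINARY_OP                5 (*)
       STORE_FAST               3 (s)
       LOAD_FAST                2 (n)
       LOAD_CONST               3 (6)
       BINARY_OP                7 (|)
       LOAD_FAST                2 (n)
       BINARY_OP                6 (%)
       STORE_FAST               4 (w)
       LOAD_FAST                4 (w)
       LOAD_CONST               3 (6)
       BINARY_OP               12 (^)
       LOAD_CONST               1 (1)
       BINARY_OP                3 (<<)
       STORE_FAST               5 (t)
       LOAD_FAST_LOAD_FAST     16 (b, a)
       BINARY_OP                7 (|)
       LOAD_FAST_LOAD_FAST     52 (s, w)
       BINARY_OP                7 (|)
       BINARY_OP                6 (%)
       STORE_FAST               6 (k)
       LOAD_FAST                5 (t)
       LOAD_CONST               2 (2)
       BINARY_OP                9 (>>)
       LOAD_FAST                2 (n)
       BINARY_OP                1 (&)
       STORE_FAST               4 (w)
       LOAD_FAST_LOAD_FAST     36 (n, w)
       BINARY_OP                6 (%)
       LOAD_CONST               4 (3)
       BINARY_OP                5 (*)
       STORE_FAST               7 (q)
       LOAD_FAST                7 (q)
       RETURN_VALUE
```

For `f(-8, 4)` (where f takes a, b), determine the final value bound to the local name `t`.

12

LOAD_FAST b → push 4. Stack: [4]
LOAD_CONST → push 1. Stack: [4, 1]
BINARY_OP * → 4 * 1 = 4. Stack: [4]
LOAD_CONST → push 2. Stack: [4, 2]
BINARY_OP - → 4 - 2 = 2. Stack: [2]
STORE_FAST n → n=2. Stack: []
LOAD_FAST_LOAD_FAST n,n → push 2,2. Stack: [2, 2]
BINARY_OP * → 2 * 2 = 4. Stack: [4]
STORE_FAST s → s=4. Stack: []
LOAD_FAST n → push 2. Stack: [2]
LOAD_CONST → push 6. Stack: [2, 6]
BINARY_OP | → 2 | 6 = 6. Stack: [6]
LOAD_FAST n → push 2. Stack: [6, 2]
BINARY_OP % → 6 % 2 = 0. Stack: [0]
STORE_FAST w → w=0. Stack: []
LOAD_FAST w → push 0. Stack: [0]
LOAD_CONST → push 6. Stack: [0, 6]
BINARY_OP ^ → 0 ^ 6 = 6. Stack: [6]
LOAD_CONST → push 1. Stack: [6, 1]
BINARY_OP << → 6 << 1 = 12. Stack: [12]
STORE_FAST t → t=12. Stack: []
LOAD_FAST_LOAD_FAST b,a → push 4,-8. Stack: [4, -8]
BINARY_OP | → 4 | -8 = -4. Stack: [-4]
LOAD_FAST_LOAD_FAST s,w → push 4,0. Stack: [-4, 4, 0]
BINARY_OP | → 4 | 0 = 4. Stack: [-4, 4]
BINARY_OP % → -4 % 4 = 0. Stack: [0]
STORE_FAST k → k=0. Stack: []
LOAD_FAST t → push 12. Stack: [12]
LOAD_CONST → push 2. Stack: [12, 2]
BINARY_OP >> → 12 >> 2 = 3. Stack: [3]
LOAD_FAST n → push 2. Stack: [3, 2]
BINARY_OP & → 3 & 2 = 2. Stack: [2]
STORE_FAST w → w=2. Stack: []
LOAD_FAST_LOAD_FAST n,w → push 2,2. Stack: [2, 2]
BINARY_OP % → 2 % 2 = 0. Stack: [0]
LOAD_CONST → push 3. Stack: [0, 3]
BINARY_OP * → 0 * 3 = 0. Stack: [0]
STORE_FAST q → q=0. Stack: []
LOAD_FAST q → push 0. Stack: [0]
RETURN_VALUE → return 0.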